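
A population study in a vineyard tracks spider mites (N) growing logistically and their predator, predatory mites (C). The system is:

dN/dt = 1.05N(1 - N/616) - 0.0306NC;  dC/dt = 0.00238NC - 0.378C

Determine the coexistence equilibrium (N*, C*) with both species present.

From dC/dt = 0 with C > 0: 0.00238N* = 0.378, so N* = 159.
Substitute into dN/dt = 0: 1.05(1 - 159/616) = 0.0306C*.
The bracket is 0.742, giving C* = 0.779/0.0306 = 25.5.

N* ≈ 159, C* ≈ 25.5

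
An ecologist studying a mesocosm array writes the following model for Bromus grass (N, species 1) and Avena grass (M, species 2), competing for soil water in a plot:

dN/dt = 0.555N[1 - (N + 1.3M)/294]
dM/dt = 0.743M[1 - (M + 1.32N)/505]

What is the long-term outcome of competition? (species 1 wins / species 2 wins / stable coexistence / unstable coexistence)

Compare the nullcline intercepts: K1/α12 = 294/1.3 = 226 < K2 = 505; K2/α21 = 505/1.32 = 383 > K1 = 294.
Since the inequalities point opposite ways, species 2 can invade but species 1 cannot.

species 2 excludes species 1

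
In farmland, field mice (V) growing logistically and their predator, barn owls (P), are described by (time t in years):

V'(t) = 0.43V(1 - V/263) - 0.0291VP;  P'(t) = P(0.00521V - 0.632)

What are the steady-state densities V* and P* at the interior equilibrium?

From dP/dt = 0 with P > 0: 0.00521V* = 0.632, so V* = 121.
Substitute into dV/dt = 0: 0.43(1 - 121/263) = 0.0291P*.
The bracket is 0.539, giving P* = 0.232/0.0291 = 7.96.

V* ≈ 121, P* ≈ 7.96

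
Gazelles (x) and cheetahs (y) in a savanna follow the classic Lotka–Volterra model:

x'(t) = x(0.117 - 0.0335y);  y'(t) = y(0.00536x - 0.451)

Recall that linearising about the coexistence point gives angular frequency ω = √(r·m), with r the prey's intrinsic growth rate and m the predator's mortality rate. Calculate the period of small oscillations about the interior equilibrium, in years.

Here r = 0.117 and m = 0.451, so r·m = 0.0528.
ω = √0.0528 = 0.23 per year, hence T = 2π/ω ≈ 27.4 years.

T ≈ 27.4 years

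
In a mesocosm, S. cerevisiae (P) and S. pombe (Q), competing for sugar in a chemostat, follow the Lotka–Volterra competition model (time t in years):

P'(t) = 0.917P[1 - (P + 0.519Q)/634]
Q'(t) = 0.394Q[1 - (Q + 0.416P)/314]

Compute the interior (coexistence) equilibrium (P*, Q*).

P* ≈ 601, Q* ≈ 64.1

Setting both brackets to zero gives the nullclines P + 0.519Q = 634 and 0.416P + Q = 314.
Substituting Q = 314 - 0.416P into the first: P(1 - 0.519·0.416) = 634 - 0.519·314.
So P* = 471/0.784 = 601, and then Q* = 314 - 0.416·601 = 64.1.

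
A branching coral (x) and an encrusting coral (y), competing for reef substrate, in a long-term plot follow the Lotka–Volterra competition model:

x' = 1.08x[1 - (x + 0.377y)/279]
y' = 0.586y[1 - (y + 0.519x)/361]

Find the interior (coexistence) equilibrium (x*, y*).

Setting both brackets to zero gives the nullclines x + 0.377y = 279 and 0.519x + y = 361.
Substituting y = 361 - 0.519x into the first: x(1 - 0.377·0.519) = 279 - 0.377·361.
So x* = 143/0.804 = 178, and then y* = 361 - 0.519·178 = 269.

x* ≈ 178, y* ≈ 269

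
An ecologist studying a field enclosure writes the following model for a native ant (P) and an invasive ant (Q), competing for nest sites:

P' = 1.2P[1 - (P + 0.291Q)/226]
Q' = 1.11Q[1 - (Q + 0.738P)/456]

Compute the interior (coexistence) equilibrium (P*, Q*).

Setting both brackets to zero gives the nullclines P + 0.291Q = 226 and 0.738P + Q = 456.
Substituting Q = 456 - 0.738P into the first: P(1 - 0.291·0.738) = 226 - 0.291·456.
So P* = 93.3/0.785 = 119, and then Q* = 456 - 0.738·119 = 368.

P* ≈ 119, Q* ≈ 368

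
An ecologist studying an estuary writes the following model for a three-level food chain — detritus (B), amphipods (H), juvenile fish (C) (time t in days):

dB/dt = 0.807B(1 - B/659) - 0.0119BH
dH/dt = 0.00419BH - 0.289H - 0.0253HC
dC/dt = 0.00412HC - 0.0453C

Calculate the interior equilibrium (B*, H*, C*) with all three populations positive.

From dC/dt = 0: 0.00412H* = 0.0453, so H* = 11.
From dB/dt = 0: 0.807(1 - B*/659) = 0.0119·11, giving B* = 659·(1 - 0.162) = 552.
From dH/dt = 0: 0.00419·552 - 0.289 = 0.0253C*, so C* = 2.02/0.0253 = 80.

B* ≈ 552, H* ≈ 11, C* ≈ 80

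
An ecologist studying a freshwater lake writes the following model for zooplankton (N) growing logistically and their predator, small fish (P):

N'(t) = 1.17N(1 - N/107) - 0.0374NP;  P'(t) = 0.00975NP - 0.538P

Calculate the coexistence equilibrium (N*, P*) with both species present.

From dP/dt = 0 with P > 0: 0.00975N* = 0.538, so N* = 55.2.
Substitute into dN/dt = 0: 1.17(1 - 55.2/107) = 0.0374P*.
The bracket is 0.484, giving P* = 0.567/0.0374 = 15.2.

N* ≈ 55.2, P* ≈ 15.2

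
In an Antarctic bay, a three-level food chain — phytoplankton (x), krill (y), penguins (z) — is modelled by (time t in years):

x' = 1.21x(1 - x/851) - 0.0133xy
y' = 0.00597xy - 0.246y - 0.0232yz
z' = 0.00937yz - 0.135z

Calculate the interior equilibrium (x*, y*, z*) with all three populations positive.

x* ≈ 716, y* ≈ 14.4, z* ≈ 174

From dz/dt = 0: 0.00937y* = 0.135, so y* = 14.4.
From dx/dt = 0: 1.21(1 - x*/851) = 0.0133·14.4, giving x* = 851·(1 - 0.158) = 716.
From dy/dt = 0: 0.00597·716 - 0.246 = 0.0232z*, so z* = 4.03/0.0232 = 174.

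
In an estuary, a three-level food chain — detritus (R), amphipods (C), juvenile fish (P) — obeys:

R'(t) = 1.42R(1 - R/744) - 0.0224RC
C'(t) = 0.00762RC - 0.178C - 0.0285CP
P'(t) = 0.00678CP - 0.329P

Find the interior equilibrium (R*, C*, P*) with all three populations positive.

From dP/dt = 0: 0.00678C* = 0.329, so C* = 48.5.
From dR/dt = 0: 1.42(1 - R*/744) = 0.0224·48.5, giving R* = 744·(1 - 0.765) = 174.
From dC/dt = 0: 0.00762·174 - 0.178 = 0.0285P*, so P* = 1.15/0.0285 = 40.4.

R* ≈ 174, C* ≈ 48.5, P* ≈ 40.4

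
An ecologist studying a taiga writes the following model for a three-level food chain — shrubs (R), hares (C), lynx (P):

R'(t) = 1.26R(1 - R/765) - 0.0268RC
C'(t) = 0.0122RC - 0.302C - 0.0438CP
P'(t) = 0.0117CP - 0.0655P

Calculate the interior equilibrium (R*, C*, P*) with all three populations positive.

From dP/dt = 0: 0.0117C* = 0.0655, so C* = 5.6.
From dR/dt = 0: 1.26(1 - R*/765) = 0.0268·5.6, giving R* = 765·(1 - 0.119) = 674.
From dC/dt = 0: 0.0122·674 - 0.302 = 0.0438P*, so P* = 7.92/0.0438 = 181.

R* ≈ 674, C* ≈ 5.6, P* ≈ 181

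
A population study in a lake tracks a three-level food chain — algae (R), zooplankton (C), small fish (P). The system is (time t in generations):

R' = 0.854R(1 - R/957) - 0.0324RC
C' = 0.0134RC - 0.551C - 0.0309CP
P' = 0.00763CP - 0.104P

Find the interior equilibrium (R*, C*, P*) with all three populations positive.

R* ≈ 462, C* ≈ 13.6, P* ≈ 183

From dP/dt = 0: 0.00763C* = 0.104, so C* = 13.6.
From dR/dt = 0: 0.854(1 - R*/957) = 0.0324·13.6, giving R* = 957·(1 - 0.517) = 462.
From dC/dt = 0: 0.0134·462 - 0.551 = 0.0309P*, so P* = 5.64/0.0309 = 183.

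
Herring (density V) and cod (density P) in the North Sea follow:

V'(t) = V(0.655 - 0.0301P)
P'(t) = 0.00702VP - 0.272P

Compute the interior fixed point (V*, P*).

Set dP/dt = 0 with P > 0: 0.00702V - 0.272 = 0, so V* = 0.272/0.00702 = 38.7.
Set dV/dt = 0 with V > 0: 0.655 - 0.0301P = 0, so P* = 0.655/0.0301 = 21.8.

V* ≈ 38.7, P* ≈ 21.8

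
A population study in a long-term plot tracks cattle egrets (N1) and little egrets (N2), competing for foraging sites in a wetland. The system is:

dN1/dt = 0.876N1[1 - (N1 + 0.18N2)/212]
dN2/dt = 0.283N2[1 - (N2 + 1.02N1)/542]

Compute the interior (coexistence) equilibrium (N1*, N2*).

Setting both brackets to zero gives the nullclines N1 + 0.18N2 = 212 and 1.02N1 + N2 = 542.
Substituting N2 = 542 - 1.02N1 into the first: N1(1 - 0.18·1.02) = 212 - 0.18·542.
So N1* = 114/0.816 = 140, and then N2* = 542 - 1.02·140 = 399.

N1* ≈ 140, N2* ≈ 399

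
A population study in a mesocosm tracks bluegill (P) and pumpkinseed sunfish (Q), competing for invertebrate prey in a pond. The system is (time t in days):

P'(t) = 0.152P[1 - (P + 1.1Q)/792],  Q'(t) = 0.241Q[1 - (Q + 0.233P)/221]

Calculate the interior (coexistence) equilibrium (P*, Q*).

P* ≈ 738, Q* ≈ 49

Setting both brackets to zero gives the nullclines P + 1.1Q = 792 and 0.233P + Q = 221.
Substituting Q = 221 - 0.233P into the first: P(1 - 1.1·0.233) = 792 - 1.1·221.
So P* = 549/0.744 = 738, and then Q* = 221 - 0.233·738 = 49.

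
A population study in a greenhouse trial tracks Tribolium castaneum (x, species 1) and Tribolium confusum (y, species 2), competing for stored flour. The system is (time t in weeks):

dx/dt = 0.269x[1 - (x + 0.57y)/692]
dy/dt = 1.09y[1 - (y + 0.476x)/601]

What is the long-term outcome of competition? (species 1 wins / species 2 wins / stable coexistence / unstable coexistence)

stable coexistence

Compare the nullcline intercepts: K1/α12 = 692/0.57 = 1210 > K2 = 601; K2/α21 = 601/0.476 = 1260 > K1 = 692.
Since both inequalities hold, each species can invade when rare, so the interior equilibrium is stable.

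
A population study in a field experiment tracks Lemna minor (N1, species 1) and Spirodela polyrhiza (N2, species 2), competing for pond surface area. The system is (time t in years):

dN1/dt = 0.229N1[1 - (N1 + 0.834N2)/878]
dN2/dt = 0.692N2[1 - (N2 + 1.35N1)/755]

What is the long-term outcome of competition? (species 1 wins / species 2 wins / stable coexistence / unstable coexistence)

species 1 excludes species 2

Compare the nullcline intercepts: K1/α12 = 878/0.834 = 1050 > K2 = 755; K2/α21 = 755/1.35 = 559 < K1 = 878.
Since the inequalities point opposite ways, species 1 can invade but species 2 cannot.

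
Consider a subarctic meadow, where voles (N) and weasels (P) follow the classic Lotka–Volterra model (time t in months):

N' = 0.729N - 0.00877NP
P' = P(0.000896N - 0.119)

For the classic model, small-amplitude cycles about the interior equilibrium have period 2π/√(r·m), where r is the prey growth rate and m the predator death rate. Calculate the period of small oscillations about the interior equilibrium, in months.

T ≈ 21.3 months

Here r = 0.729 and m = 0.119, so r·m = 0.0868.
ω = √0.0868 = 0.295 per month, hence T = 2π/ω ≈ 21.3 months.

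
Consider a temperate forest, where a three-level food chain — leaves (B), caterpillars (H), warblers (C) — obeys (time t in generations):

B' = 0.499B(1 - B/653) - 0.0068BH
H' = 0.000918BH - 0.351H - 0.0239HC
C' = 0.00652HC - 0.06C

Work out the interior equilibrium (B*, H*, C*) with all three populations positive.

From dC/dt = 0: 0.00652H* = 0.06, so H* = 9.2.
From dB/dt = 0: 0.499(1 - B*/653) = 0.0068·9.2, giving B* = 653·(1 - 0.125) = 571.
From dH/dt = 0: 0.000918·571 - 0.351 = 0.0239C*, so C* = 0.173/0.0239 = 7.25.

B* ≈ 571, H* ≈ 9.2, C* ≈ 7.25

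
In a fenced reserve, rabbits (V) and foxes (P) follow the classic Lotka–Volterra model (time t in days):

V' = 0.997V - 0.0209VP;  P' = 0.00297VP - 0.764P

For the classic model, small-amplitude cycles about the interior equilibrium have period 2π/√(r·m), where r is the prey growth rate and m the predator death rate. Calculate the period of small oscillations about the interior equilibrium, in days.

Here r = 0.997 and m = 0.764, so r·m = 0.762.
ω = √0.762 = 0.873 per day, hence T = 2π/ω ≈ 7.2 days.

T ≈ 7.2 days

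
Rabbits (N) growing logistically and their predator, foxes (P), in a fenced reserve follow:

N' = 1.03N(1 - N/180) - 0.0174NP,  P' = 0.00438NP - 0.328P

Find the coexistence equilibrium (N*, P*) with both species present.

N* ≈ 74.9, P* ≈ 34.6

From dP/dt = 0 with P > 0: 0.00438N* = 0.328, so N* = 74.9.
Substitute into dN/dt = 0: 1.03(1 - 74.9/180) = 0.0174P*.
The bracket is 0.584, giving P* = 0.601/0.0174 = 34.6.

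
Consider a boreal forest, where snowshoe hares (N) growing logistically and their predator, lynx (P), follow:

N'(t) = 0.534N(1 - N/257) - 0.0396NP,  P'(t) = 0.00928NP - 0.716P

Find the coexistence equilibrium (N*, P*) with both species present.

From dP/dt = 0 with P > 0: 0.00928N* = 0.716, so N* = 77.2.
Substitute into dN/dt = 0: 0.534(1 - 77.2/257) = 0.0396P*.
The bracket is 0.7, giving P* = 0.374/0.0396 = 9.44.

N* ≈ 77.2, P* ≈ 9.44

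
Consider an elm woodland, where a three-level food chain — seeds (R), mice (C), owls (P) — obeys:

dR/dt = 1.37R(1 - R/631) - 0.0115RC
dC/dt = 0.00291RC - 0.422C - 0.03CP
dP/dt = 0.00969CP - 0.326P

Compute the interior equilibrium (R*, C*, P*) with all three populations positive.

From dP/dt = 0: 0.00969C* = 0.326, so C* = 33.6.
From dR/dt = 0: 1.37(1 - R*/631) = 0.0115·33.6, giving R* = 631·(1 - 0.282) = 453.
From dC/dt = 0: 0.00291·453 - 0.422 = 0.03P*, so P* = 0.896/0.03 = 29.9.

R* ≈ 453, C* ≈ 33.6, P* ≈ 29.9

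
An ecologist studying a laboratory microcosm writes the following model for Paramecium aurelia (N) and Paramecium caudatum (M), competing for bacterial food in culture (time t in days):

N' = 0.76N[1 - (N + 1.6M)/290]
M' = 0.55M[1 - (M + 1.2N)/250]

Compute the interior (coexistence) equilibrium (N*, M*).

Setting both brackets to zero gives the nullclines N + 1.6M = 290 and 1.2N + M = 250.
Substituting M = 250 - 1.2N into the first: N(1 - 1.6·1.2) = 290 - 1.6·250.
So N* = -110/-0.92 = 120, and then M* = 250 - 1.2·120 = 107.

N* ≈ 120, M* ≈ 107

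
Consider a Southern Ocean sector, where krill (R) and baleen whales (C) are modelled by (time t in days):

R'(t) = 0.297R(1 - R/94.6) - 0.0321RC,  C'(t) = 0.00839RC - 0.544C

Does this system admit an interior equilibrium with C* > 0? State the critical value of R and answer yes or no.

The predator equation gives dC/dt > 0 only when R > 0.544/0.00839 = 64.8.
Without the predator, R → K = 94.6. Since 94.6 > 64.8, the predator can invade and persist.

Threshold R = 64.8; K > 64.8, so yes, the predator persists.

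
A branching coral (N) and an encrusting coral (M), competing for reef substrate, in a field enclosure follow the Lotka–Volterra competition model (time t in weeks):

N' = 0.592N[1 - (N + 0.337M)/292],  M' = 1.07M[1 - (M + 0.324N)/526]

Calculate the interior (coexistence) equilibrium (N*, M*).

Setting both brackets to zero gives the nullclines N + 0.337M = 292 and 0.324N + M = 526.
Substituting M = 526 - 0.324N into the first: N(1 - 0.337·0.324) = 292 - 0.337·526.
So N* = 115/0.891 = 129, and then M* = 526 - 0.324·129 = 484.

N* ≈ 129, M* ≈ 484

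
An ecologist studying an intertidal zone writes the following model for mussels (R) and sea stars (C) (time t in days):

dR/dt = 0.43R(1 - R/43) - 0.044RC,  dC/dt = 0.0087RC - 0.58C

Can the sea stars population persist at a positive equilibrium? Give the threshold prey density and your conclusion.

The predator equation gives dC/dt > 0 only when R > 0.58/0.0087 = 66.7.
Without the predator, R → K = 43. Since 43 < 66.7, the predator cannot invade.

Threshold R = 66.7; K < 66.7, so no, the predator goes extinct.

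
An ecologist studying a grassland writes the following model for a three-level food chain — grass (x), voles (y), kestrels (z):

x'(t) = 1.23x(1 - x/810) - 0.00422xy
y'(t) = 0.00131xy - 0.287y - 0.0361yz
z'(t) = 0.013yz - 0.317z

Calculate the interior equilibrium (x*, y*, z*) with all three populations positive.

From dz/dt = 0: 0.013y* = 0.317, so y* = 24.4.
From dx/dt = 0: 1.23(1 - x*/810) = 0.00422·24.4, giving x* = 810·(1 - 0.0837) = 742.
From dy/dt = 0: 0.00131·742 - 0.287 = 0.0361z*, so z* = 0.685/0.0361 = 19.

x* ≈ 742, y* ≈ 24.4, z* ≈ 19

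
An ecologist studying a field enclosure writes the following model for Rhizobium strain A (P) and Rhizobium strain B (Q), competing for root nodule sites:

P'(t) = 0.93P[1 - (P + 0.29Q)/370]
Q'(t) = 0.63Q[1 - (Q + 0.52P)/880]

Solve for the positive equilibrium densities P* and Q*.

Setting both brackets to zero gives the nullclines P + 0.29Q = 370 and 0.52P + Q = 880.
Substituting Q = 880 - 0.52P into the first: P(1 - 0.29·0.52) = 370 - 0.29·880.
So P* = 115/0.849 = 135, and then Q* = 880 - 0.52·135 = 810.

P* ≈ 135, Q* ≈ 810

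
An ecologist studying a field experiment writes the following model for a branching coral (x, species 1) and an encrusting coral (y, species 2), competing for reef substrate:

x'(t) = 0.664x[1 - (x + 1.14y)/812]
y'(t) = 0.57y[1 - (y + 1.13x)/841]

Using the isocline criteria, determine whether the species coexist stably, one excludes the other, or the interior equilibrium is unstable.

unstable coexistence (outcome depends on initial conditions)

Compare the nullcline intercepts: K1/α12 = 812/1.14 = 712 < K2 = 841; K2/α21 = 841/1.13 = 744 < K1 = 812.
Since both are reversed, neither can invade when rare; the interior point is a saddle.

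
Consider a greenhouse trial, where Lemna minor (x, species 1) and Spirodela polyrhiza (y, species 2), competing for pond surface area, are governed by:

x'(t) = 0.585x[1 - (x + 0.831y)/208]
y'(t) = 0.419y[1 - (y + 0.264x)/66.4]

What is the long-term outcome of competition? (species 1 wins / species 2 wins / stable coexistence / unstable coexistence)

Compare the nullcline intercepts: K1/α12 = 208/0.831 = 250 > K2 = 66.4; K2/α21 = 66.4/0.264 = 252 > K1 = 208.
Since both inequalities hold, each species can invade when rare, so the interior equilibrium is stable.

stable coexistence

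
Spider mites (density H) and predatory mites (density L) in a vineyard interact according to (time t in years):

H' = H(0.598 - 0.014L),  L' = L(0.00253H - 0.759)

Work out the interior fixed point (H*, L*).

Set dL/dt = 0 with L > 0: 0.00253H - 0.759 = 0, so H* = 0.759/0.00253 = 300.
Set dH/dt = 0 with H > 0: 0.598 - 0.014L = 0, so L* = 0.598/0.014 = 42.7.

H* ≈ 300, L* ≈ 42.7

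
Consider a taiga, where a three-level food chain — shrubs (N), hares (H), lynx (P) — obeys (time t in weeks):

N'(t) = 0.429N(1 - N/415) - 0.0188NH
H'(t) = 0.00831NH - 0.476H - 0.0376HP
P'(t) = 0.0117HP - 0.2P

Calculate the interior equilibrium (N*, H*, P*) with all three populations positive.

From dP/dt = 0: 0.0117H* = 0.2, so H* = 17.1.
From dN/dt = 0: 0.429(1 - N*/415) = 0.0188·17.1, giving N* = 415·(1 - 0.749) = 104.
From dH/dt = 0: 0.00831·104 - 0.476 = 0.0376P*, so P* = 0.389/0.0376 = 10.4.

N* ≈ 104, H* ≈ 17.1, P* ≈ 10.4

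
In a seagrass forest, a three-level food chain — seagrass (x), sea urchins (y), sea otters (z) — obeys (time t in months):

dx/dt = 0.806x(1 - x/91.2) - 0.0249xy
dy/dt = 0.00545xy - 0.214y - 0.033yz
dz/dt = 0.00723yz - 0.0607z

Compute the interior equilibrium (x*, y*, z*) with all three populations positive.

x* ≈ 67.5, y* ≈ 8.4, z* ≈ 4.67

From dz/dt = 0: 0.00723y* = 0.0607, so y* = 8.4.
From dx/dt = 0: 0.806(1 - x*/91.2) = 0.0249·8.4, giving x* = 91.2·(1 - 0.259) = 67.5.
From dy/dt = 0: 0.00545·67.5 - 0.214 = 0.033z*, so z* = 0.154/0.033 = 4.67.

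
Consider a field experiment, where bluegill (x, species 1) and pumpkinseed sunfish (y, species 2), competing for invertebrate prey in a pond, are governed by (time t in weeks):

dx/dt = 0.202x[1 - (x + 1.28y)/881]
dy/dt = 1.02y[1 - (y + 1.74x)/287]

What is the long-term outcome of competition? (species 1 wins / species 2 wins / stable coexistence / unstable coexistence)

species 1 excludes species 2

Compare the nullcline intercepts: K1/α12 = 881/1.28 = 688 > K2 = 287; K2/α21 = 287/1.74 = 165 < K1 = 881.
Since the inequalities point opposite ways, species 1 can invade but species 2 cannot.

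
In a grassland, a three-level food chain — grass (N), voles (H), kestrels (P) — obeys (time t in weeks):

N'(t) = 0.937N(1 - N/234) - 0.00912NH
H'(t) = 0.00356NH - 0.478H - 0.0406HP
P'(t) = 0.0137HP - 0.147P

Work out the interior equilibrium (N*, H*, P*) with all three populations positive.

N* ≈ 210, H* ≈ 10.7, P* ≈ 6.6

From dP/dt = 0: 0.0137H* = 0.147, so H* = 10.7.
From dN/dt = 0: 0.937(1 - N*/234) = 0.00912·10.7, giving N* = 234·(1 - 0.104) = 210.
From dH/dt = 0: 0.00356·210 - 0.478 = 0.0406P*, so P* = 0.268/0.0406 = 6.6.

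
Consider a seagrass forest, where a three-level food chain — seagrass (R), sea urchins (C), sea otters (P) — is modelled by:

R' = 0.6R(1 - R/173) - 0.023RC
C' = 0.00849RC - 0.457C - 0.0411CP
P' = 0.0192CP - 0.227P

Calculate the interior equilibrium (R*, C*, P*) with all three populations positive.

R* ≈ 94.6, C* ≈ 11.8, P* ≈ 8.42

From dP/dt = 0: 0.0192C* = 0.227, so C* = 11.8.
From dR/dt = 0: 0.6(1 - R*/173) = 0.023·11.8, giving R* = 173·(1 - 0.453) = 94.6.
From dC/dt = 0: 0.00849·94.6 - 0.457 = 0.0411P*, so P* = 0.346/0.0411 = 8.42.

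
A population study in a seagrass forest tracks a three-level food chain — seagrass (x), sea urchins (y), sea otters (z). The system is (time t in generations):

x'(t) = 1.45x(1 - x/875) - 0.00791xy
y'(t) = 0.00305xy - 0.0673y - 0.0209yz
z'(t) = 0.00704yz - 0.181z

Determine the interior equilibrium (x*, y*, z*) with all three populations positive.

From dz/dt = 0: 0.00704y* = 0.181, so y* = 25.7.
From dx/dt = 0: 1.45(1 - x*/875) = 0.00791·25.7, giving x* = 875·(1 - 0.14) = 752.
From dy/dt = 0: 0.00305·752 - 0.0673 = 0.0209z*, so z* = 2.23/0.0209 = 107.

x* ≈ 752, y* ≈ 25.7, z* ≈ 107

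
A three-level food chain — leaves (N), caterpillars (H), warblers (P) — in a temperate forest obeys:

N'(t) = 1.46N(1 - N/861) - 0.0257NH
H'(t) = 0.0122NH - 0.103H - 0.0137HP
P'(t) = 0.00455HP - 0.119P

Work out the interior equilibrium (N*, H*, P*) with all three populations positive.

N* ≈ 465, H* ≈ 26.2, P* ≈ 406

From dP/dt = 0: 0.00455H* = 0.119, so H* = 26.2.
From dN/dt = 0: 1.46(1 - N*/861) = 0.0257·26.2, giving N* = 861·(1 - 0.46) = 465.
From dH/dt = 0: 0.0122·465 - 0.103 = 0.0137P*, so P* = 5.57/0.0137 = 406.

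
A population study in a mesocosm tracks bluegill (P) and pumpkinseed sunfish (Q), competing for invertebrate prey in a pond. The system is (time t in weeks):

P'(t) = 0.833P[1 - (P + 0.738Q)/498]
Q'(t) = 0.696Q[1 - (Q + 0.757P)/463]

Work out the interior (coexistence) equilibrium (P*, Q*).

Setting both brackets to zero gives the nullclines P + 0.738Q = 498 and 0.757P + Q = 463.
Substituting Q = 463 - 0.757P into the first: P(1 - 0.738·0.757) = 498 - 0.738·463.
So P* = 156/0.441 = 354, and then Q* = 463 - 0.757·354 = 195.

P* ≈ 354, Q* ≈ 195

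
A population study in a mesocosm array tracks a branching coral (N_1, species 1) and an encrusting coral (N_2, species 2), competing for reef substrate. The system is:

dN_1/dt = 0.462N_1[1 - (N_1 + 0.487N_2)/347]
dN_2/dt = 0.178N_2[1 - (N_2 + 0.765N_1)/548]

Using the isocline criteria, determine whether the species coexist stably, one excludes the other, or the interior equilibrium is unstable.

stable coexistence

Compare the nullcline intercepts: K1/α12 = 347/0.487 = 713 > K2 = 548; K2/α21 = 548/0.765 = 716 > K1 = 347.
Since both inequalities hold, each species can invade when rare, so the interior equilibrium is stable.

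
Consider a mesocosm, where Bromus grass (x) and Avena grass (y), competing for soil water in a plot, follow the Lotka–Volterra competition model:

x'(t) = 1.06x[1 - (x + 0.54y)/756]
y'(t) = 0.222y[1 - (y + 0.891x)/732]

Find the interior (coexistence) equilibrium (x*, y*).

Setting both brackets to zero gives the nullclines x + 0.54y = 756 and 0.891x + y = 732.
Substituting y = 732 - 0.891x into the first: x(1 - 0.54·0.891) = 756 - 0.54·732.
So x* = 361/0.519 = 695, and then y* = 732 - 0.891·695 = 113.

x* ≈ 695, y* ≈ 113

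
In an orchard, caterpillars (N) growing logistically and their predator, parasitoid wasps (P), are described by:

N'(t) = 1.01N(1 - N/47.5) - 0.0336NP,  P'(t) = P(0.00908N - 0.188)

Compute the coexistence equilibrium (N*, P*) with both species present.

From dP/dt = 0 with P > 0: 0.00908N* = 0.188, so N* = 20.7.
Substitute into dN/dt = 0: 1.01(1 - 20.7/47.5) = 0.0336P*.
The bracket is 0.564, giving P* = 0.57/0.0336 = 17.

N* ≈ 20.7, P* ≈ 17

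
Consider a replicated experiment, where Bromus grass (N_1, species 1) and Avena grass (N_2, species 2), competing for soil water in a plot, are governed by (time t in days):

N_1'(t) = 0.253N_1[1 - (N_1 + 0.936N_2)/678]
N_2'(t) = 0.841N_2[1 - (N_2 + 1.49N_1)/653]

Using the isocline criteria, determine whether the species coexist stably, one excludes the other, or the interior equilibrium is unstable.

species 1 excludes species 2

Compare the nullcline intercepts: K1/α12 = 678/0.936 = 724 > K2 = 653; K2/α21 = 653/1.49 = 438 < K1 = 678.
Since the inequalities point opposite ways, species 1 can invade but species 2 cannot.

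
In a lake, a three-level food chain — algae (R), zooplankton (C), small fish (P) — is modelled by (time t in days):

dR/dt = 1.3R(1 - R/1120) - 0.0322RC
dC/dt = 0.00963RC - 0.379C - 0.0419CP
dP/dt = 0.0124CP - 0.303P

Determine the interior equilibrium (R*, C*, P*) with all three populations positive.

R* ≈ 442, C* ≈ 24.4, P* ≈ 92.6

From dP/dt = 0: 0.0124C* = 0.303, so C* = 24.4.
From dR/dt = 0: 1.3(1 - R*/1120) = 0.0322·24.4, giving R* = 1120·(1 - 0.605) = 442.
From dC/dt = 0: 0.00963·442 - 0.379 = 0.0419P*, so P* = 3.88/0.0419 = 92.6.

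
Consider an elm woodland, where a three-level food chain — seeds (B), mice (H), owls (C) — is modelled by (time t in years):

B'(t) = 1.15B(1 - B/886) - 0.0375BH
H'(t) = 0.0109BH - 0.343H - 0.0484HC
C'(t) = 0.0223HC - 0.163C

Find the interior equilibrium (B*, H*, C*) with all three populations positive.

From dC/dt = 0: 0.0223H* = 0.163, so H* = 7.31.
From dB/dt = 0: 1.15(1 - B*/886) = 0.0375·7.31, giving B* = 886·(1 - 0.238) = 675.
From dH/dt = 0: 0.0109·675 - 0.343 = 0.0484C*, so C* = 7.01/0.0484 = 145.

B* ≈ 675, H* ≈ 7.31, C* ≈ 145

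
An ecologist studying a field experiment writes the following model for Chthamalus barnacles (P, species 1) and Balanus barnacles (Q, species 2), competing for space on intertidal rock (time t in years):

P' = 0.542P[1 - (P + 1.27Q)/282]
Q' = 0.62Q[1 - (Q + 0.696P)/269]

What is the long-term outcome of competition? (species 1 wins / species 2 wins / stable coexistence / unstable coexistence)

Compare the nullcline intercepts: K1/α12 = 282/1.27 = 222 < K2 = 269; K2/α21 = 269/0.696 = 386 > K1 = 282.
Since the inequalities point opposite ways, species 2 can invade but species 1 cannot.

species 2 excludes species 1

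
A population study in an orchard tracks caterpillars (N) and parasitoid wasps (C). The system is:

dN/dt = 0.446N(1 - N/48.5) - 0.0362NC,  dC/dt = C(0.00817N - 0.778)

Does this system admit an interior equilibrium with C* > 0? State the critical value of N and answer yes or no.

The predator equation gives dC/dt > 0 only when N > 0.778/0.00817 = 95.2.
Without the predator, N → K = 48.5. Since 48.5 < 95.2, the predator cannot invade.

Threshold N = 95.2; K < 95.2, so no, the predator goes extinct.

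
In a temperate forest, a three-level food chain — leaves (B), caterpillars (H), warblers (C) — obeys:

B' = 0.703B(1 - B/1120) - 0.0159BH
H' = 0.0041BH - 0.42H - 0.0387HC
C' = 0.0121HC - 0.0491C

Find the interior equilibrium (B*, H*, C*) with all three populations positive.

From dC/dt = 0: 0.0121H* = 0.0491, so H* = 4.06.
From dB/dt = 0: 0.703(1 - B*/1120) = 0.0159·4.06, giving B* = 1120·(1 - 0.0918) = 1020.
From dH/dt = 0: 0.0041·1020 - 0.42 = 0.0387C*, so C* = 3.75/0.0387 = 96.9.

B* ≈ 1020, H* ≈ 4.06, C* ≈ 96.9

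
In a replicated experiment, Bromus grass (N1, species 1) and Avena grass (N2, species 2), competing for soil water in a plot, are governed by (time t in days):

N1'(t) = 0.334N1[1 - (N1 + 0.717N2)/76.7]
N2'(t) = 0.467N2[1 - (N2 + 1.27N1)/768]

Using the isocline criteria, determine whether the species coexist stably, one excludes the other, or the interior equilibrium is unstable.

species 2 excludes species 1

Compare the nullcline intercepts: K1/α12 = 76.7/0.717 = 107 < K2 = 768; K2/α21 = 768/1.27 = 605 > K1 = 76.7.
Since the inequalities point opposite ways, species 2 can invade but species 1 cannot.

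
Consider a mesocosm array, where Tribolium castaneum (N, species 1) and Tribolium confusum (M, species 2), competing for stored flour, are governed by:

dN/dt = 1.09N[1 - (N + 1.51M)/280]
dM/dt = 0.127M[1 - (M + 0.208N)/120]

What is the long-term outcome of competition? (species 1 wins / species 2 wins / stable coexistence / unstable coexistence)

stable coexistence

Compare the nullcline intercepts: K1/α12 = 280/1.51 = 185 > K2 = 120; K2/α21 = 120/0.208 = 577 > K1 = 280.
Since both inequalities hold, each species can invade when rare, so the interior equilibrium is stable.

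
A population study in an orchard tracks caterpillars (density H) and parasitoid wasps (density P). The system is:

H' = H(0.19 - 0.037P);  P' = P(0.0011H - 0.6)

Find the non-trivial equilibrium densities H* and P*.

H* ≈ 545, P* ≈ 5.14

Set dP/dt = 0 with P > 0: 0.0011H - 0.6 = 0, so H* = 0.6/0.0011 = 545.
Set dH/dt = 0 with H > 0: 0.19 - 0.037P = 0, so P* = 0.19/0.037 = 5.14.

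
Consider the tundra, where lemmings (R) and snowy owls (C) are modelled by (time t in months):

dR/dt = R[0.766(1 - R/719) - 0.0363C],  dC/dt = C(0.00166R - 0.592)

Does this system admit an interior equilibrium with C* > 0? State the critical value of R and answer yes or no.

Threshold R = 357; K > 357, so yes, the predator persists.

The predator equation gives dC/dt > 0 only when R > 0.592/0.00166 = 357.
Without the predator, R → K = 719. Since 719 > 357, the predator can invade and persist.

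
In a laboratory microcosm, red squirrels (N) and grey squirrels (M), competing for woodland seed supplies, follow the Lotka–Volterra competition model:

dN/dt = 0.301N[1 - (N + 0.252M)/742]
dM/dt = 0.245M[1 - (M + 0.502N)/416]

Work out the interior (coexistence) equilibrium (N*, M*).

Setting both brackets to zero gives the nullclines N + 0.252M = 742 and 0.502N + M = 416.
Substituting M = 416 - 0.502N into the first: N(1 - 0.252·0.502) = 742 - 0.252·416.
So N* = 637/0.873 = 729, and then M* = 416 - 0.502·729 = 49.8.

N* ≈ 729, M* ≈ 49.8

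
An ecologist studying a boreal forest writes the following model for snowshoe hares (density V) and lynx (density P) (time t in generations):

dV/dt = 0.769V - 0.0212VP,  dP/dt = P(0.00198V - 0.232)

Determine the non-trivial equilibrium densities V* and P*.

V* ≈ 117, P* ≈ 36.3

Set dP/dt = 0 with P > 0: 0.00198V - 0.232 = 0, so V* = 0.232/0.00198 = 117.
Set dV/dt = 0 with V > 0: 0.769 - 0.0212P = 0, so P* = 0.769/0.0212 = 36.3.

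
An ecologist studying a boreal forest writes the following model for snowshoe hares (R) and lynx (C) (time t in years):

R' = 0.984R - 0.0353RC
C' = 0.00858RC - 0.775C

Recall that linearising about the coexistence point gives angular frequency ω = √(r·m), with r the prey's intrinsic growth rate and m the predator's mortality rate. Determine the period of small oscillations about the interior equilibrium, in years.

Here r = 0.984 and m = 0.775, so r·m = 0.763.
ω = √0.763 = 0.873 per year, hence T = 2π/ω ≈ 7.2 years.

T ≈ 7.2 years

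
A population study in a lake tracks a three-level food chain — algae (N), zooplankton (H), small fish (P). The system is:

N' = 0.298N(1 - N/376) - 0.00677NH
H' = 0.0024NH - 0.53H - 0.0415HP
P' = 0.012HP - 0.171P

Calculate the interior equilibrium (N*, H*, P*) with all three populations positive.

N* ≈ 254, H* ≈ 14.2, P* ≈ 1.93

From dP/dt = 0: 0.012H* = 0.171, so H* = 14.2.
From dN/dt = 0: 0.298(1 - N*/376) = 0.00677·14.2, giving N* = 376·(1 - 0.324) = 254.
From dH/dt = 0: 0.0024·254 - 0.53 = 0.0415P*, so P* = 0.0803/0.0415 = 1.93.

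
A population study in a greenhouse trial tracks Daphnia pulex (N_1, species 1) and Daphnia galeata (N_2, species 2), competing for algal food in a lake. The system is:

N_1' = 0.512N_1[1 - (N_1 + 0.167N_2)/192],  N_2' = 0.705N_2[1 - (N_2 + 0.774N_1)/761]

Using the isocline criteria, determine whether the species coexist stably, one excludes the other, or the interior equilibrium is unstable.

Compare the nullcline intercepts: K1/α12 = 192/0.167 = 1150 > K2 = 761; K2/α21 = 761/0.774 = 983 > K1 = 192.
Since both inequalities hold, each species can invade when rare, so the interior equilibrium is stable.

stable coexistence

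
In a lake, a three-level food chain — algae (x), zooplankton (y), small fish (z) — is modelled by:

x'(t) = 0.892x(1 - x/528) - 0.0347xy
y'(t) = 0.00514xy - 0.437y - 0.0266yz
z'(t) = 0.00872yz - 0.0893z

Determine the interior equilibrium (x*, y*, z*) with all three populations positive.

x* ≈ 318, y* ≈ 10.2, z* ≈ 45

From dz/dt = 0: 0.00872y* = 0.0893, so y* = 10.2.
From dx/dt = 0: 0.892(1 - x*/528) = 0.0347·10.2, giving x* = 528·(1 - 0.398) = 318.
From dy/dt = 0: 0.00514·318 - 0.437 = 0.0266z*, so z* = 1.2/0.0266 = 45.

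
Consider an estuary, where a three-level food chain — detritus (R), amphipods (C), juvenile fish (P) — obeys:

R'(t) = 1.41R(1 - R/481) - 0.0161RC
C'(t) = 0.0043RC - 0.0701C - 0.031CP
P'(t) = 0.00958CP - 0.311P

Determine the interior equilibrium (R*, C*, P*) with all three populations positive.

R* ≈ 303, C* ≈ 32.5, P* ≈ 39.7

From dP/dt = 0: 0.00958C* = 0.311, so C* = 32.5.
From dR/dt = 0: 1.41(1 - R*/481) = 0.0161·32.5, giving R* = 481·(1 - 0.371) = 303.
From dC/dt = 0: 0.0043·303 - 0.0701 = 0.031P*, so P* = 1.23/0.031 = 39.7.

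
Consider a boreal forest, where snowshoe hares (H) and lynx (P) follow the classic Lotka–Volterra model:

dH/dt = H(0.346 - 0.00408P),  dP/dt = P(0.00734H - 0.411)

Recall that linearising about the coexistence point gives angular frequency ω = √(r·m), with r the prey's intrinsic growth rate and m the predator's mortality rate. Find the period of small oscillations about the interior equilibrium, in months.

T ≈ 16.7 months

Here r = 0.346 and m = 0.411, so r·m = 0.142.
ω = √0.142 = 0.377 per month, hence T = 2π/ω ≈ 16.7 months.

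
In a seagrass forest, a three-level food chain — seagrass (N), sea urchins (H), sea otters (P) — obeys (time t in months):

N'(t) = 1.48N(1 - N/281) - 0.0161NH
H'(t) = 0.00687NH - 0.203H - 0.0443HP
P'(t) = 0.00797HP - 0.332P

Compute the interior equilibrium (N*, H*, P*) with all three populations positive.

N* ≈ 154, H* ≈ 41.7, P* ≈ 19.2

From dP/dt = 0: 0.00797H* = 0.332, so H* = 41.7.
From dN/dt = 0: 1.48(1 - N*/281) = 0.0161·41.7, giving N* = 281·(1 - 0.453) = 154.
From dH/dt = 0: 0.00687·154 - 0.203 = 0.0443P*, so P* = 0.853/0.0443 = 19.2.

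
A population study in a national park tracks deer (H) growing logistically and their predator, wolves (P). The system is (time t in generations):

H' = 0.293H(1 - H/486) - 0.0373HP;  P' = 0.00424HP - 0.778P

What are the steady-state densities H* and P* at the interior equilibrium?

H* ≈ 183, P* ≈ 4.89

From dP/dt = 0 with P > 0: 0.00424H* = 0.778, so H* = 183.
Substitute into dH/dt = 0: 0.293(1 - 183/486) = 0.0373P*.
The bracket is 0.622, giving P* = 0.182/0.0373 = 4.89.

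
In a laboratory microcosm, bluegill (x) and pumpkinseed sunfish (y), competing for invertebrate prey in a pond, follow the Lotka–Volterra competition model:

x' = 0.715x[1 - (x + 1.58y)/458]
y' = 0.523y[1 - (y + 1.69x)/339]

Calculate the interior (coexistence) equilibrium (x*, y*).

Setting both brackets to zero gives the nullclines x + 1.58y = 458 and 1.69x + y = 339.
Substituting y = 339 - 1.69x into the first: x(1 - 1.58·1.69) = 458 - 1.58·339.
So x* = -77.6/-1.67 = 46.5, and then y* = 339 - 1.69·46.5 = 260.

x* ≈ 46.5, y* ≈ 260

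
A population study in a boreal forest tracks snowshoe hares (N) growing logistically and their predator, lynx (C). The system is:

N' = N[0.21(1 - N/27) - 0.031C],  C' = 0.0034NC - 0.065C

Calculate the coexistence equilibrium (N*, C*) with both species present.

From dC/dt = 0 with C > 0: 0.0034N* = 0.065, so N* = 19.1.
Substitute into dN/dt = 0: 0.21(1 - 19.1/27) = 0.031C*.
The bracket is 0.292, giving C* = 0.0613/0.031 = 1.98.

N* ≈ 19.1, C* ≈ 1.98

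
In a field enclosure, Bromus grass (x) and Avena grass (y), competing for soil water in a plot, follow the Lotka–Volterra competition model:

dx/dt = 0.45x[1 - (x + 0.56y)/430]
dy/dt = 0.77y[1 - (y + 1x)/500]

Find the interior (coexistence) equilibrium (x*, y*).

x* ≈ 341, y* ≈ 159

Setting both brackets to zero gives the nullclines x + 0.56y = 430 and 1x + y = 500.
Substituting y = 500 - 1x into the first: x(1 - 0.56·1) = 430 - 0.56·500.
So x* = 150/0.44 = 341, and then y* = 500 - 1·341 = 159.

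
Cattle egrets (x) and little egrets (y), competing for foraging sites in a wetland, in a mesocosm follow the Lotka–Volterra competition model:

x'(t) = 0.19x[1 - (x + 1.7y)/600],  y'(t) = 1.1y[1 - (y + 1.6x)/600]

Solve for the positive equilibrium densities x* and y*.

x* ≈ 244, y* ≈ 209

Setting both brackets to zero gives the nullclines x + 1.7y = 600 and 1.6x + y = 600.
Substituting y = 600 - 1.6x into the first: x(1 - 1.7·1.6) = 600 - 1.7·600.
So x* = -420/-1.72 = 244, and then y* = 600 - 1.6·244 = 209.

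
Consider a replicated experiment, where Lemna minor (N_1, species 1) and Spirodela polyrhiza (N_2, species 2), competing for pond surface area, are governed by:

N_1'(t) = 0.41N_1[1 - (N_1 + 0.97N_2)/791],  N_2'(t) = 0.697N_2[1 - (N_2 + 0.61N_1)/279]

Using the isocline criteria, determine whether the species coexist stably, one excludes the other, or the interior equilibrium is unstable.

species 1 excludes species 2

Compare the nullcline intercepts: K1/α12 = 791/0.97 = 815 > K2 = 279; K2/α21 = 279/0.61 = 457 < K1 = 791.
Since the inequalities point opposite ways, species 1 can invade but species 2 cannot.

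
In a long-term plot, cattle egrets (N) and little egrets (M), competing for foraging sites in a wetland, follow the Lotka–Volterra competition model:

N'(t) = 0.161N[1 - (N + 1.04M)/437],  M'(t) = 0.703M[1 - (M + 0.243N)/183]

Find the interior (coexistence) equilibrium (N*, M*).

Setting both brackets to zero gives the nullclines N + 1.04M = 437 and 0.243N + M = 183.
Substituting M = 183 - 0.243N into the first: N(1 - 1.04·0.243) = 437 - 1.04·183.
So N* = 247/0.747 = 330, and then M* = 183 - 0.243·330 = 103.

N* ≈ 330, M* ≈ 103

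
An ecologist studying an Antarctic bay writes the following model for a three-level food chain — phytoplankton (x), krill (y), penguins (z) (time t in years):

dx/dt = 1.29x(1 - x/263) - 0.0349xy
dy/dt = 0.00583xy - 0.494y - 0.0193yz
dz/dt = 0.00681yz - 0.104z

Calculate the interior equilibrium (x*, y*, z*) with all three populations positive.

From dz/dt = 0: 0.00681y* = 0.104, so y* = 15.3.
From dx/dt = 0: 1.29(1 - x*/263) = 0.0349·15.3, giving x* = 263·(1 - 0.413) = 154.
From dy/dt = 0: 0.00583·154 - 0.494 = 0.0193z*, so z* = 0.406/0.0193 = 21.

x* ≈ 154, y* ≈ 15.3, z* ≈ 21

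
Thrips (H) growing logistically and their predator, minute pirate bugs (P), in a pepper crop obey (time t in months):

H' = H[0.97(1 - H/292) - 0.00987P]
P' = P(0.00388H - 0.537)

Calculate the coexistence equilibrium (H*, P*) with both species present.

From dP/dt = 0 with P > 0: 0.00388H* = 0.537, so H* = 138.
Substitute into dH/dt = 0: 0.97(1 - 138/292) = 0.00987P*.
The bracket is 0.526, giving P* = 0.51/0.00987 = 51.7.

H* ≈ 138, P* ≈ 51.7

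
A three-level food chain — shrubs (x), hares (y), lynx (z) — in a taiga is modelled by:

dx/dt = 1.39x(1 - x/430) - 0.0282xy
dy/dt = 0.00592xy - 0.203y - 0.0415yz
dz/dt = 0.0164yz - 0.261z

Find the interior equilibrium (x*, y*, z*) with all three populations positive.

From dz/dt = 0: 0.0164y* = 0.261, so y* = 15.9.
From dx/dt = 0: 1.39(1 - x*/430) = 0.0282·15.9, giving x* = 430·(1 - 0.323) = 291.
From dy/dt = 0: 0.00592·291 - 0.203 = 0.0415z*, so z* = 1.52/0.0415 = 36.6.

x* ≈ 291, y* ≈ 15.9, z* ≈ 36.6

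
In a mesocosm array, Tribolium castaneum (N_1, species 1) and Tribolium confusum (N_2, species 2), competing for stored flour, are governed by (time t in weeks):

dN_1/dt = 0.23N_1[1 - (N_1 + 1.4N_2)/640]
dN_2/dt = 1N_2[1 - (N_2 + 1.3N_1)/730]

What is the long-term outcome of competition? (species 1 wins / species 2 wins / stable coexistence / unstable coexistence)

unstable coexistence (outcome depends on initial conditions)

Compare the nullcline intercepts: K1/α12 = 640/1.4 = 457 < K2 = 730; K2/α21 = 730/1.3 = 562 < K1 = 640.
Since both are reversed, neither can invade when rare; the interior point is a saddle.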